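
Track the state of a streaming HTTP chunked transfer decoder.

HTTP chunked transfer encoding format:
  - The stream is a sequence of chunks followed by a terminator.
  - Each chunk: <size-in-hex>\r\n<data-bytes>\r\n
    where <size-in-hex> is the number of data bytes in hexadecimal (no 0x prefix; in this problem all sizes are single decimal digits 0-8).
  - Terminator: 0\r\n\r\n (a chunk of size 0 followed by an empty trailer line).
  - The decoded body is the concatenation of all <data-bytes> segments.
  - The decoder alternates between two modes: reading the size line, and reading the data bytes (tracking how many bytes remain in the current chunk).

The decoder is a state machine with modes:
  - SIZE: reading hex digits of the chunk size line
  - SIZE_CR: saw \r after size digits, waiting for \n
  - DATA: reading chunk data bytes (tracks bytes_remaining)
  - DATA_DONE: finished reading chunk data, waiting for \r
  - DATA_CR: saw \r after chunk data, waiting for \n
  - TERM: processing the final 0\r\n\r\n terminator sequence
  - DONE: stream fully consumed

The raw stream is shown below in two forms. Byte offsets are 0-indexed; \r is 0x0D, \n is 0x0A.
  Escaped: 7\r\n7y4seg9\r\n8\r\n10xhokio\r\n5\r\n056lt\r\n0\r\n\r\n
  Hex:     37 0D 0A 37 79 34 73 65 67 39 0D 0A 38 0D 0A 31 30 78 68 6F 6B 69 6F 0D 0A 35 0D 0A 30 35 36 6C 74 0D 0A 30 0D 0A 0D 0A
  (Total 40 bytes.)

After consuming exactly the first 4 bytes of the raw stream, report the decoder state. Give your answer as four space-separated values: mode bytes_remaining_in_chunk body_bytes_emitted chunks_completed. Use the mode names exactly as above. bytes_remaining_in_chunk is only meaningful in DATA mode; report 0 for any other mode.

Byte 0 = '7': mode=SIZE remaining=0 emitted=0 chunks_done=0
Byte 1 = 0x0D: mode=SIZE_CR remaining=0 emitted=0 chunks_done=0
Byte 2 = 0x0A: mode=DATA remaining=7 emitted=0 chunks_done=0
Byte 3 = '7': mode=DATA remaining=6 emitted=1 chunks_done=0

Answer: DATA 6 1 0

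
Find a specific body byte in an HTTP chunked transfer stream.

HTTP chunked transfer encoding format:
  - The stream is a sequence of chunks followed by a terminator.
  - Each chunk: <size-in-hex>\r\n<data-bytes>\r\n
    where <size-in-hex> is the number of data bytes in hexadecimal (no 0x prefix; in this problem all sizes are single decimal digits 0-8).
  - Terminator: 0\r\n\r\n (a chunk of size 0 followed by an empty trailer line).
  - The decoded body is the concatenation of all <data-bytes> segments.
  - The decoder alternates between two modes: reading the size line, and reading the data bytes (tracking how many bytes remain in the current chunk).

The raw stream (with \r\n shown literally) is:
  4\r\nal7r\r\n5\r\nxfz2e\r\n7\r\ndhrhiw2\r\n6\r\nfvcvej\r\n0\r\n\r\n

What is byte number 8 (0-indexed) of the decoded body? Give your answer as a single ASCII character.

Answer: e

Derivation:
Chunk 1: stream[0..1]='4' size=0x4=4, data at stream[3..7]='al7r' -> body[0..4], body so far='al7r'
Chunk 2: stream[9..10]='5' size=0x5=5, data at stream[12..17]='xfz2e' -> body[4..9], body so far='al7rxfz2e'
Chunk 3: stream[19..20]='7' size=0x7=7, data at stream[22..29]='dhrhiw2' -> body[9..16], body so far='al7rxfz2edhrhiw2'
Chunk 4: stream[31..32]='6' size=0x6=6, data at stream[34..40]='fvcvej' -> body[16..22], body so far='al7rxfz2edhrhiw2fvcvej'
Chunk 5: stream[42..43]='0' size=0 (terminator). Final body='al7rxfz2edhrhiw2fvcvej' (22 bytes)
Body byte 8 = 'e'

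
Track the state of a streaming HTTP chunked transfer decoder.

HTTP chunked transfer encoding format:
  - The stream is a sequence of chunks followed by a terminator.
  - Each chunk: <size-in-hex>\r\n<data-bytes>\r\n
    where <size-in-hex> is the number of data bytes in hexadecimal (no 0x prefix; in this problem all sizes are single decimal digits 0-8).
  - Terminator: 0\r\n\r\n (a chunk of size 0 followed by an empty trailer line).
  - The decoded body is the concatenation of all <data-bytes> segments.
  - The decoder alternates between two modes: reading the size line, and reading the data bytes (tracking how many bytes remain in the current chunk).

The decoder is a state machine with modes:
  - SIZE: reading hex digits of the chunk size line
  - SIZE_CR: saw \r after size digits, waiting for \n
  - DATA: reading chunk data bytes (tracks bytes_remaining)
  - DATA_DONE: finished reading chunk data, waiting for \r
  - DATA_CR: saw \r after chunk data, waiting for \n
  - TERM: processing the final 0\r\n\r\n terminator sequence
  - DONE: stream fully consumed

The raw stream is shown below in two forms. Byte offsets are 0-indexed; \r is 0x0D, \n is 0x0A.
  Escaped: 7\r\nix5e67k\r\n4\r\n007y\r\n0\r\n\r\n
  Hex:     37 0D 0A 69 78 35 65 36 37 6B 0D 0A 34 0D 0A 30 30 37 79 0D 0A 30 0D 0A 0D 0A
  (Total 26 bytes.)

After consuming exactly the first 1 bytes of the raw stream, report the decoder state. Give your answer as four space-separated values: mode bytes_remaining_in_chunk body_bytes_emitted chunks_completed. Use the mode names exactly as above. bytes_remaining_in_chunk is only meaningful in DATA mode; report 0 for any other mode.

Byte 0 = '7': mode=SIZE remaining=0 emitted=0 chunks_done=0

Answer: SIZE 0 0 0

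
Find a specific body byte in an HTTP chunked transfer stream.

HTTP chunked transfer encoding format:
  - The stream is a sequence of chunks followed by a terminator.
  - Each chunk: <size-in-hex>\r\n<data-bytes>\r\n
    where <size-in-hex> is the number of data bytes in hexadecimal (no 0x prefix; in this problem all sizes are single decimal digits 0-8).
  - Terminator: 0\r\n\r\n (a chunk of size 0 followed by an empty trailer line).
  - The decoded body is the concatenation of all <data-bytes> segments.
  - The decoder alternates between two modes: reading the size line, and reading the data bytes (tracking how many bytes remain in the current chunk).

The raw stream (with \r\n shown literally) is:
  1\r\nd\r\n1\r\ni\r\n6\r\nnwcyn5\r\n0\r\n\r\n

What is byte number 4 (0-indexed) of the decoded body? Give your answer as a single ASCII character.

Chunk 1: stream[0..1]='1' size=0x1=1, data at stream[3..4]='d' -> body[0..1], body so far='d'
Chunk 2: stream[6..7]='1' size=0x1=1, data at stream[9..10]='i' -> body[1..2], body so far='di'
Chunk 3: stream[12..13]='6' size=0x6=6, data at stream[15..21]='nwcyn5' -> body[2..8], body so far='dinwcyn5'
Chunk 4: stream[23..24]='0' size=0 (terminator). Final body='dinwcyn5' (8 bytes)
Body byte 4 = 'c'

Answer: c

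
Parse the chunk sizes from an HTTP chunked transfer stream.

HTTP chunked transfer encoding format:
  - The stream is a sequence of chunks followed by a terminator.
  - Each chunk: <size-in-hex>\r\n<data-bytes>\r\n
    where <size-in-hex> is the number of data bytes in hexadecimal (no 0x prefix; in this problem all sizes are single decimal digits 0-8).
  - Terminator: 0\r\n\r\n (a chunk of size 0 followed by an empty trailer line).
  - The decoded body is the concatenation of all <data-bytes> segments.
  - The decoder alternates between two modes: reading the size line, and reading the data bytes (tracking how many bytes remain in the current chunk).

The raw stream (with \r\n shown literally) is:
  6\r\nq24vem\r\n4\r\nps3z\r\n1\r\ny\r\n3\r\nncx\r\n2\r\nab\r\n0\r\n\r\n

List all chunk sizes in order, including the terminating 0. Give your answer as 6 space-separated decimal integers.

Chunk 1: stream[0..1]='6' size=0x6=6, data at stream[3..9]='q24vem' -> body[0..6], body so far='q24vem'
Chunk 2: stream[11..12]='4' size=0x4=4, data at stream[14..18]='ps3z' -> body[6..10], body so far='q24vemps3z'
Chunk 3: stream[20..21]='1' size=0x1=1, data at stream[23..24]='y' -> body[10..11], body so far='q24vemps3zy'
Chunk 4: stream[26..27]='3' size=0x3=3, data at stream[29..32]='ncx' -> body[11..14], body so far='q24vemps3zyncx'
Chunk 5: stream[34..35]='2' size=0x2=2, data at stream[37..39]='ab' -> body[14..16], body so far='q24vemps3zyncxab'
Chunk 6: stream[41..42]='0' size=0 (terminator). Final body='q24vemps3zyncxab' (16 bytes)

Answer: 6 4 1 3 2 0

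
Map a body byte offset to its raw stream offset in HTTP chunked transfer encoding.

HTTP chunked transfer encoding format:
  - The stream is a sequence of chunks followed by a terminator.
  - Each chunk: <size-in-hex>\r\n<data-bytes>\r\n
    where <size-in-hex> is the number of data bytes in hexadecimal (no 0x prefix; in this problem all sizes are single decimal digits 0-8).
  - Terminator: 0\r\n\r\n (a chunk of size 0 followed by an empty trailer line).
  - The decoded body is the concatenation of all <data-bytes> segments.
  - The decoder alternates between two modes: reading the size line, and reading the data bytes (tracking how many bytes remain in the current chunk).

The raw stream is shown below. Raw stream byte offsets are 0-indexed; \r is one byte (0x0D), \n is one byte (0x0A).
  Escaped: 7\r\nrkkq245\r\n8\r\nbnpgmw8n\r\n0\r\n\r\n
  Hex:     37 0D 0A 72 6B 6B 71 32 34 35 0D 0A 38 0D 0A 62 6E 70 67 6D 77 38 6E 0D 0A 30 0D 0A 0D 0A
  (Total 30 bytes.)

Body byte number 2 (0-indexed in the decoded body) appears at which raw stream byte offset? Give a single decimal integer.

Chunk 1: stream[0..1]='7' size=0x7=7, data at stream[3..10]='rkkq245' -> body[0..7], body so far='rkkq245'
Chunk 2: stream[12..13]='8' size=0x8=8, data at stream[15..23]='bnpgmw8n' -> body[7..15], body so far='rkkq245bnpgmw8n'
Chunk 3: stream[25..26]='0' size=0 (terminator). Final body='rkkq245bnpgmw8n' (15 bytes)
Body byte 2 at stream offset 5

Answer: 5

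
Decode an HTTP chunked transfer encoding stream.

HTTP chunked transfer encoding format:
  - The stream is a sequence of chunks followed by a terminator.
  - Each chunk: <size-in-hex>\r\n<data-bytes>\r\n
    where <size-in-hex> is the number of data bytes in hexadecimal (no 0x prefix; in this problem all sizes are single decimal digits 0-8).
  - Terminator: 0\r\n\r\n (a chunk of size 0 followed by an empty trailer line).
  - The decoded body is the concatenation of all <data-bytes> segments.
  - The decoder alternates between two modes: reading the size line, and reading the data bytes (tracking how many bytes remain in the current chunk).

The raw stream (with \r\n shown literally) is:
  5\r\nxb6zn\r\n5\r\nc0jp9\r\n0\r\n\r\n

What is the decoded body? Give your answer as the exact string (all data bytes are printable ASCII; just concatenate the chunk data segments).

Answer: xb6znc0jp9

Derivation:
Chunk 1: stream[0..1]='5' size=0x5=5, data at stream[3..8]='xb6zn' -> body[0..5], body so far='xb6zn'
Chunk 2: stream[10..11]='5' size=0x5=5, data at stream[13..18]='c0jp9' -> body[5..10], body so far='xb6znc0jp9'
Chunk 3: stream[20..21]='0' size=0 (terminator). Final body='xb6znc0jp9' (10 bytes)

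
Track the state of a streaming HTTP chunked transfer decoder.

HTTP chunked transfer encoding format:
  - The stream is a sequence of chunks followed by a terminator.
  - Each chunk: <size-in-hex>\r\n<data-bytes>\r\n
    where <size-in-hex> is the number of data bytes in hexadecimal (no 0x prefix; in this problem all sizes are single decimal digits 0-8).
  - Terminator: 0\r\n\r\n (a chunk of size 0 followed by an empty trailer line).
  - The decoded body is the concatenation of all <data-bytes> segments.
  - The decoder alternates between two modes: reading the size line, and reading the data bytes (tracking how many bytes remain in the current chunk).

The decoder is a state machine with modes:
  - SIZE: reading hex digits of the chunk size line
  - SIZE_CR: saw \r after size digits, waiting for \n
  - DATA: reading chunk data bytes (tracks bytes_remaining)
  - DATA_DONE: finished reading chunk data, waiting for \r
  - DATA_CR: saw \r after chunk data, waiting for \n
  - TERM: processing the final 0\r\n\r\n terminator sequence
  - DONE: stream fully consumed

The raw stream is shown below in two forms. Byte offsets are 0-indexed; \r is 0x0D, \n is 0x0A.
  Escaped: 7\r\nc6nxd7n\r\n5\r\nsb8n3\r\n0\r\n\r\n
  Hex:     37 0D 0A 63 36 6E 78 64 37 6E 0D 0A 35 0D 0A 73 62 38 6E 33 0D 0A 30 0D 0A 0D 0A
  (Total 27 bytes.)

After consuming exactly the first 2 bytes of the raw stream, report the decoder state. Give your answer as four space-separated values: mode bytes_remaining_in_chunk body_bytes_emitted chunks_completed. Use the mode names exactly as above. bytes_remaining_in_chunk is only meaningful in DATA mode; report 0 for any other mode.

Byte 0 = '7': mode=SIZE remaining=0 emitted=0 chunks_done=0
Byte 1 = 0x0D: mode=SIZE_CR remaining=0 emitted=0 chunks_done=0

Answer: SIZE_CR 0 0 0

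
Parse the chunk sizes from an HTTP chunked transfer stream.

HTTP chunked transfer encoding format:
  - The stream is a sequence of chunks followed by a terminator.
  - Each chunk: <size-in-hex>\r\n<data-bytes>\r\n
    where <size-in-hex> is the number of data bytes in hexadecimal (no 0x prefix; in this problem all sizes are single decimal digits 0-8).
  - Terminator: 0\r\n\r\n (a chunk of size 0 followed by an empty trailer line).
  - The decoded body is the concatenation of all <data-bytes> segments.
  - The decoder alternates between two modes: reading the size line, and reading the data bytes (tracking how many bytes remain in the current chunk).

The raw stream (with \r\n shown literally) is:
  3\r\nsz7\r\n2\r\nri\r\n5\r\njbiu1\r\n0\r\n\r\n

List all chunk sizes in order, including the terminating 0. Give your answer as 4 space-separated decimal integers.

Answer: 3 2 5 0

Derivation:
Chunk 1: stream[0..1]='3' size=0x3=3, data at stream[3..6]='sz7' -> body[0..3], body so far='sz7'
Chunk 2: stream[8..9]='2' size=0x2=2, data at stream[11..13]='ri' -> body[3..5], body so far='sz7ri'
Chunk 3: stream[15..16]='5' size=0x5=5, data at stream[18..23]='jbiu1' -> body[5..10], body so far='sz7rijbiu1'
Chunk 4: stream[25..26]='0' size=0 (terminator). Final body='sz7rijbiu1' (10 bytes)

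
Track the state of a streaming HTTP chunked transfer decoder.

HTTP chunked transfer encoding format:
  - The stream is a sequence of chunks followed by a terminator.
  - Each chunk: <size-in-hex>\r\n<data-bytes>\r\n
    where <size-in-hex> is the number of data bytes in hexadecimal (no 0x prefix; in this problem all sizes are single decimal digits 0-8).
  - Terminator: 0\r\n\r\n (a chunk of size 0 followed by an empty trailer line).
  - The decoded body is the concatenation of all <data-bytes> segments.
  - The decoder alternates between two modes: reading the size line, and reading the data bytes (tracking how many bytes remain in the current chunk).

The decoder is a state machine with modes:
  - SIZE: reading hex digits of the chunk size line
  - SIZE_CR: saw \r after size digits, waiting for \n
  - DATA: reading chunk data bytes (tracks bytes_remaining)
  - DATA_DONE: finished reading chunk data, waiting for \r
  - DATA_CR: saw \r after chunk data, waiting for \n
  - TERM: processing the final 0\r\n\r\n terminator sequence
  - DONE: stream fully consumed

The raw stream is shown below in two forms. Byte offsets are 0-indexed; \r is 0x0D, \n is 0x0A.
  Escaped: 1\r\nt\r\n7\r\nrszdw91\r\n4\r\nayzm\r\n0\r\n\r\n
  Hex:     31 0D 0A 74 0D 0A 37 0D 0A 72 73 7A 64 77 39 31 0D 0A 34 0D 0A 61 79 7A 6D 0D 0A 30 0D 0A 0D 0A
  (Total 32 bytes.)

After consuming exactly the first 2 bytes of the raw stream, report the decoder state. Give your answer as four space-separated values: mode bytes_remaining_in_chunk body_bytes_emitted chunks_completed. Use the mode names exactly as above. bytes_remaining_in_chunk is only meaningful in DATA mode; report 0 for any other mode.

Answer: SIZE_CR 0 0 0

Derivation:
Byte 0 = '1': mode=SIZE remaining=0 emitted=0 chunks_done=0
Byte 1 = 0x0D: mode=SIZE_CR remaining=0 emitted=0 chunks_done=0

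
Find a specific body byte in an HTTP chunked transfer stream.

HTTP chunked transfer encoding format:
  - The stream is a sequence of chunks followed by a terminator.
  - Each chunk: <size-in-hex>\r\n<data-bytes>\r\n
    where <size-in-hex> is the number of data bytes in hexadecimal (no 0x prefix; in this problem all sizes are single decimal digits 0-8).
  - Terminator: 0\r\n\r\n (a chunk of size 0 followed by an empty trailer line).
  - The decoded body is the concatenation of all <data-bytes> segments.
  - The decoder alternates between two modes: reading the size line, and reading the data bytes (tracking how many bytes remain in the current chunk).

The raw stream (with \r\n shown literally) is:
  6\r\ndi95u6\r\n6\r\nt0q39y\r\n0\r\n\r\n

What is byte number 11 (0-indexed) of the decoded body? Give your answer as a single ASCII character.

Chunk 1: stream[0..1]='6' size=0x6=6, data at stream[3..9]='di95u6' -> body[0..6], body so far='di95u6'
Chunk 2: stream[11..12]='6' size=0x6=6, data at stream[14..20]='t0q39y' -> body[6..12], body so far='di95u6t0q39y'
Chunk 3: stream[22..23]='0' size=0 (terminator). Final body='di95u6t0q39y' (12 bytes)
Body byte 11 = 'y'

Answer: y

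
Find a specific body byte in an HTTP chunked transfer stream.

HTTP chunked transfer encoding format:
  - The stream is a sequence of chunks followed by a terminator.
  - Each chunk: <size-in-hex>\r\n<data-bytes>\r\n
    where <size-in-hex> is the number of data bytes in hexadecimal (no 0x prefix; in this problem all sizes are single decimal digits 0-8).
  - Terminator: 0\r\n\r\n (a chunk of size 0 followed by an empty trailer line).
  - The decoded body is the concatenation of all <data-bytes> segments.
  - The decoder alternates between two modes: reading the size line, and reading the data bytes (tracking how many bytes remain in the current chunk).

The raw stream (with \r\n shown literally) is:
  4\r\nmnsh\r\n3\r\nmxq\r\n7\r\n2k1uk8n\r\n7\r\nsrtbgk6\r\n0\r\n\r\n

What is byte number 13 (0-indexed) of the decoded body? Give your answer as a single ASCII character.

Chunk 1: stream[0..1]='4' size=0x4=4, data at stream[3..7]='mnsh' -> body[0..4], body so far='mnsh'
Chunk 2: stream[9..10]='3' size=0x3=3, data at stream[12..15]='mxq' -> body[4..7], body so far='mnshmxq'
Chunk 3: stream[17..18]='7' size=0x7=7, data at stream[20..27]='2k1uk8n' -> body[7..14], body so far='mnshmxq2k1uk8n'
Chunk 4: stream[29..30]='7' size=0x7=7, data at stream[32..39]='srtbgk6' -> body[14..21], body so far='mnshmxq2k1uk8nsrtbgk6'
Chunk 5: stream[41..42]='0' size=0 (terminator). Final body='mnshmxq2k1uk8nsrtbgk6' (21 bytes)
Body byte 13 = 'n'

Answer: n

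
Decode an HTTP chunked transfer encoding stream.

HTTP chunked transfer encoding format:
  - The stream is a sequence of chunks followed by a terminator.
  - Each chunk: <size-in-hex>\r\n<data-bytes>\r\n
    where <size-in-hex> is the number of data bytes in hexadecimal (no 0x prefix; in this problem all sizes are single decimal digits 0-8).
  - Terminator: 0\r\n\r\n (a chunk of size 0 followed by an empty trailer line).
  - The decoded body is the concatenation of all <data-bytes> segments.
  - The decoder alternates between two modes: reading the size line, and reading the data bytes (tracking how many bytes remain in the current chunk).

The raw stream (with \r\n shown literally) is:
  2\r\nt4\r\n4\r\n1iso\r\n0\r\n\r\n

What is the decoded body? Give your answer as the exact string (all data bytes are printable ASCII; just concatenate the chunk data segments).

Chunk 1: stream[0..1]='2' size=0x2=2, data at stream[3..5]='t4' -> body[0..2], body so far='t4'
Chunk 2: stream[7..8]='4' size=0x4=4, data at stream[10..14]='1iso' -> body[2..6], body so far='t41iso'
Chunk 3: stream[16..17]='0' size=0 (terminator). Final body='t41iso' (6 bytes)

Answer: t41iso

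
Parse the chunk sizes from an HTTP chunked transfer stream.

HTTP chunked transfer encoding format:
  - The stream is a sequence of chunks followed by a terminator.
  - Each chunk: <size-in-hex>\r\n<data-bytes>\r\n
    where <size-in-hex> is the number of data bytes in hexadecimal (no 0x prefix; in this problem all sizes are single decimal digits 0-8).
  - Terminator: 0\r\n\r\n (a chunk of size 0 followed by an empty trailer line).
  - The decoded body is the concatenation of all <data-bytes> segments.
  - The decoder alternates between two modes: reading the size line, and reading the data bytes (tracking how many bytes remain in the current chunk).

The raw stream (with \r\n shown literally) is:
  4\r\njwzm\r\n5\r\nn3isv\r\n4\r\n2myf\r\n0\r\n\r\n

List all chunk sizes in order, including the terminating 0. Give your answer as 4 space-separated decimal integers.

Chunk 1: stream[0..1]='4' size=0x4=4, data at stream[3..7]='jwzm' -> body[0..4], body so far='jwzm'
Chunk 2: stream[9..10]='5' size=0x5=5, data at stream[12..17]='n3isv' -> body[4..9], body so far='jwzmn3isv'
Chunk 3: stream[19..20]='4' size=0x4=4, data at stream[22..26]='2myf' -> body[9..13], body so far='jwzmn3isv2myf'
Chunk 4: stream[28..29]='0' size=0 (terminator). Final body='jwzmn3isv2myf' (13 bytes)

Answer: 4 5 4 0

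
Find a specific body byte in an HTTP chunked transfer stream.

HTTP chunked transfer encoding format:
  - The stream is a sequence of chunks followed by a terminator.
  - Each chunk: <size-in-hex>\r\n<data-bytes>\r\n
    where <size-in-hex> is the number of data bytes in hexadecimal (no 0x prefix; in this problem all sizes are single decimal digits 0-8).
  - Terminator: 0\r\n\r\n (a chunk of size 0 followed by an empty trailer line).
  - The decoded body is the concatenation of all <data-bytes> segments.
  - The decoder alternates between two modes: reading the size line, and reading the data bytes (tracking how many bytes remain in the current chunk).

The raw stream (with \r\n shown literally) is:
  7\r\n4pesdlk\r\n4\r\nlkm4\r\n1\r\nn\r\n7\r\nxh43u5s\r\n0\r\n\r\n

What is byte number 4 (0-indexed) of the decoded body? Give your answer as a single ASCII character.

Answer: d

Derivation:
Chunk 1: stream[0..1]='7' size=0x7=7, data at stream[3..10]='4pesdlk' -> body[0..7], body so far='4pesdlk'
Chunk 2: stream[12..13]='4' size=0x4=4, data at stream[15..19]='lkm4' -> body[7..11], body so far='4pesdlklkm4'
Chunk 3: stream[21..22]='1' size=0x1=1, data at stream[24..25]='n' -> body[11..12], body so far='4pesdlklkm4n'
Chunk 4: stream[27..28]='7' size=0x7=7, data at stream[30..37]='xh43u5s' -> body[12..19], body so far='4pesdlklkm4nxh43u5s'
Chunk 5: stream[39..40]='0' size=0 (terminator). Final body='4pesdlklkm4nxh43u5s' (19 bytes)
Body byte 4 = 'd'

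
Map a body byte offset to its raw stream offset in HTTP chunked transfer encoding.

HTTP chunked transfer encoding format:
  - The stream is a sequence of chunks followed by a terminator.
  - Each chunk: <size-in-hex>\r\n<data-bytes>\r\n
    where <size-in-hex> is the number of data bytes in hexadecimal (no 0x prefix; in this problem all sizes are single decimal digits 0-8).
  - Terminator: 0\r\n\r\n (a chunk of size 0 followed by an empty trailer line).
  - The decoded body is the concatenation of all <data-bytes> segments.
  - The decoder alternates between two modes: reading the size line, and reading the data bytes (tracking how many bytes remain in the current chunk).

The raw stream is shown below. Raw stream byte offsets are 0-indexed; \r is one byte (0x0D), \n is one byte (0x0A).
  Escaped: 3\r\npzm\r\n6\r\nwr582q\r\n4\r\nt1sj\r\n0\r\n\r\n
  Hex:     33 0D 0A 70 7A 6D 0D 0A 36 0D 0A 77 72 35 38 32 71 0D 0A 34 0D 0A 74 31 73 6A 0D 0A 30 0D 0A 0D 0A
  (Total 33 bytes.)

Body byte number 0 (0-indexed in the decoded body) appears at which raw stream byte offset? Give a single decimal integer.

Chunk 1: stream[0..1]='3' size=0x3=3, data at stream[3..6]='pzm' -> body[0..3], body so far='pzm'
Chunk 2: stream[8..9]='6' size=0x6=6, data at stream[11..17]='wr582q' -> body[3..9], body so far='pzmwr582q'
Chunk 3: stream[19..20]='4' size=0x4=4, data at stream[22..26]='t1sj' -> body[9..13], body so far='pzmwr582qt1sj'
Chunk 4: stream[28..29]='0' size=0 (terminator). Final body='pzmwr582qt1sj' (13 bytes)
Body byte 0 at stream offset 3

Answer: 3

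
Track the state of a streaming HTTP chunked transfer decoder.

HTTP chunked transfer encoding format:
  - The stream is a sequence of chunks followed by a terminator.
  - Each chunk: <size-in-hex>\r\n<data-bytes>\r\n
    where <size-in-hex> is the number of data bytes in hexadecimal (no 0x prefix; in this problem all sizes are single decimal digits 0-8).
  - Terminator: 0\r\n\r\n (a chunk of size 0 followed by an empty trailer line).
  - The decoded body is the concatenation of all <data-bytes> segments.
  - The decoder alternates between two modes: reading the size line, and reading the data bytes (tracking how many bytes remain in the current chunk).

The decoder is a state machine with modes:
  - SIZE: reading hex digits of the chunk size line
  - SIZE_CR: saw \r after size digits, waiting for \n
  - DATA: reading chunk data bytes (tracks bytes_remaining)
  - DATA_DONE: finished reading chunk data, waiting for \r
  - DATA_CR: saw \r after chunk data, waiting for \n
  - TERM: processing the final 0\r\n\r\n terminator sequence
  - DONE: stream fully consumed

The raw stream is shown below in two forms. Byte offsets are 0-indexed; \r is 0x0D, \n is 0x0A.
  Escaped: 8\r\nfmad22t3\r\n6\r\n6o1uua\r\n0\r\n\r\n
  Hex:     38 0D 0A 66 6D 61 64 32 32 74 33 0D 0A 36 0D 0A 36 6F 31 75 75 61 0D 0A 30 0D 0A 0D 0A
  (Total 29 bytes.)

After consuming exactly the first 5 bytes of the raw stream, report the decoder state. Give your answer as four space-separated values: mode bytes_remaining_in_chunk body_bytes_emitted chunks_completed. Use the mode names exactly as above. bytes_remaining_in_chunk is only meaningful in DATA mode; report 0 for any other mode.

Byte 0 = '8': mode=SIZE remaining=0 emitted=0 chunks_done=0
Byte 1 = 0x0D: mode=SIZE_CR remaining=0 emitted=0 chunks_done=0
Byte 2 = 0x0A: mode=DATA remaining=8 emitted=0 chunks_done=0
Byte 3 = 'f': mode=DATA remaining=7 emitted=1 chunks_done=0
Byte 4 = 'm': mode=DATA remaining=6 emitted=2 chunks_done=0

Answer: DATA 6 2 0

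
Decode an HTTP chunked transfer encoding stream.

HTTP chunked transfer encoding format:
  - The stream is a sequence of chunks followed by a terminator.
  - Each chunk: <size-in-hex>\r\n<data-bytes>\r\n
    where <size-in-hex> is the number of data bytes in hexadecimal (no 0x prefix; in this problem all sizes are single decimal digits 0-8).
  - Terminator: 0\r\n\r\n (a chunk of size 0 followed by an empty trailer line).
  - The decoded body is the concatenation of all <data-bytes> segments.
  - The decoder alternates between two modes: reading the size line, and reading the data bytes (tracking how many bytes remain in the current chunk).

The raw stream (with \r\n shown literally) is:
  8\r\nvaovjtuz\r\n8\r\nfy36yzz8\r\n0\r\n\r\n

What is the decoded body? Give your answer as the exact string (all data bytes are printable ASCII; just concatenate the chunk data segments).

Answer: vaovjtuzfy36yzz8

Derivation:
Chunk 1: stream[0..1]='8' size=0x8=8, data at stream[3..11]='vaovjtuz' -> body[0..8], body so far='vaovjtuz'
Chunk 2: stream[13..14]='8' size=0x8=8, data at stream[16..24]='fy36yzz8' -> body[8..16], body so far='vaovjtuzfy36yzz8'
Chunk 3: stream[26..27]='0' size=0 (terminator). Final body='vaovjtuzfy36yzz8' (16 bytes)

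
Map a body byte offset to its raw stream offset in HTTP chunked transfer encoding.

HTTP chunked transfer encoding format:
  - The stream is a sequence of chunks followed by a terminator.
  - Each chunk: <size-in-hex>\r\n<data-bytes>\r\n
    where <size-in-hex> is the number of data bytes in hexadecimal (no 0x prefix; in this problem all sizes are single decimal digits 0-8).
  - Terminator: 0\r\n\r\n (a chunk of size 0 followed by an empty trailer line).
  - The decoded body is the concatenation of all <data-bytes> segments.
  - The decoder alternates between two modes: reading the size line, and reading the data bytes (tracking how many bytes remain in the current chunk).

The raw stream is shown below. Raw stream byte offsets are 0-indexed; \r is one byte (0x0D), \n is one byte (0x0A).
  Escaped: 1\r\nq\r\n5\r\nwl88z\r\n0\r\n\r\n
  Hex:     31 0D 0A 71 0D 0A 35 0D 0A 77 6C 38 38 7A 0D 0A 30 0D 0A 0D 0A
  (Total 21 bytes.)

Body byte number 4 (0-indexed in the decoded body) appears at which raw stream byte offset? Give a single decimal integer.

Answer: 12

Derivation:
Chunk 1: stream[0..1]='1' size=0x1=1, data at stream[3..4]='q' -> body[0..1], body so far='q'
Chunk 2: stream[6..7]='5' size=0x5=5, data at stream[9..14]='wl88z' -> body[1..6], body so far='qwl88z'
Chunk 3: stream[16..17]='0' size=0 (terminator). Final body='qwl88z' (6 bytes)
Body byte 4 at stream offset 12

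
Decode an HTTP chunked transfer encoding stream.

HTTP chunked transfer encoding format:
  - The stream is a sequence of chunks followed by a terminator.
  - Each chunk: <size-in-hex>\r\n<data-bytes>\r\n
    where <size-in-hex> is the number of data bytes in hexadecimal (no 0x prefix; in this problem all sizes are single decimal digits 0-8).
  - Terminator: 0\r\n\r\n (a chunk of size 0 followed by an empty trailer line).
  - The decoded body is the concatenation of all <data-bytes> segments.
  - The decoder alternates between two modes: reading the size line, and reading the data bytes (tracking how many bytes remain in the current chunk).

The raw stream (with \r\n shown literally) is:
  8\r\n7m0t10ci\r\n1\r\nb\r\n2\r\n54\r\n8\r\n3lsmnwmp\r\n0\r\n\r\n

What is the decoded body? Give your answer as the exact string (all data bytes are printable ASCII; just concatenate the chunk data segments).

Answer: 7m0t10cib543lsmnwmp

Derivation:
Chunk 1: stream[0..1]='8' size=0x8=8, data at stream[3..11]='7m0t10ci' -> body[0..8], body so far='7m0t10ci'
Chunk 2: stream[13..14]='1' size=0x1=1, data at stream[16..17]='b' -> body[8..9], body so far='7m0t10cib'
Chunk 3: stream[19..20]='2' size=0x2=2, data at stream[22..24]='54' -> body[9..11], body so far='7m0t10cib54'
Chunk 4: stream[26..27]='8' size=0x8=8, data at stream[29..37]='3lsmnwmp' -> body[11..19], body so far='7m0t10cib543lsmnwmp'
Chunk 5: stream[39..40]='0' size=0 (terminator). Final body='7m0t10cib543lsmnwmp' (19 bytes)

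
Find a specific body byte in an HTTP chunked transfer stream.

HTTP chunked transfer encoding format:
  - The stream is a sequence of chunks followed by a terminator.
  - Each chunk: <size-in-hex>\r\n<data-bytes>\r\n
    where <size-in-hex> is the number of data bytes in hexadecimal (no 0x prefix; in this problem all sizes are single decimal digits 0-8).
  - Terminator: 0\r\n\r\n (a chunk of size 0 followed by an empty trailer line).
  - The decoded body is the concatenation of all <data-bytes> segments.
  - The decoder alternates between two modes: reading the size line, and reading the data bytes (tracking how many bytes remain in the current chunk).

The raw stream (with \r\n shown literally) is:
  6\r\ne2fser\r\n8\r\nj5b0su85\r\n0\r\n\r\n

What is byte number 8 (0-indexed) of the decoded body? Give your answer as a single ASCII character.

Chunk 1: stream[0..1]='6' size=0x6=6, data at stream[3..9]='e2fser' -> body[0..6], body so far='e2fser'
Chunk 2: stream[11..12]='8' size=0x8=8, data at stream[14..22]='j5b0su85' -> body[6..14], body so far='e2fserj5b0su85'
Chunk 3: stream[24..25]='0' size=0 (terminator). Final body='e2fserj5b0su85' (14 bytes)
Body byte 8 = 'b'

Answer: b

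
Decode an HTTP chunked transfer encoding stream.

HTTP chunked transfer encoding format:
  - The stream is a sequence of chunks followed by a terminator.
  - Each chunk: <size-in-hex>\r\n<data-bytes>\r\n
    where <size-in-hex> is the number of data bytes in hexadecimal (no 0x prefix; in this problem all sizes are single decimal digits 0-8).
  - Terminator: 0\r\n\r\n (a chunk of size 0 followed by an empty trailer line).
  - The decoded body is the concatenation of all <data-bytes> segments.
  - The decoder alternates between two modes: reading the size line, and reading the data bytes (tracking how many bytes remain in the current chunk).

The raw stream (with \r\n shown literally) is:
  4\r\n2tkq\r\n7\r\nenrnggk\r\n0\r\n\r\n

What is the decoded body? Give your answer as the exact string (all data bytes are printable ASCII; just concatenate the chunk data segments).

Chunk 1: stream[0..1]='4' size=0x4=4, data at stream[3..7]='2tkq' -> body[0..4], body so far='2tkq'
Chunk 2: stream[9..10]='7' size=0x7=7, data at stream[12..19]='enrnggk' -> body[4..11], body so far='2tkqenrnggk'
Chunk 3: stream[21..22]='0' size=0 (terminator). Final body='2tkqenrnggk' (11 bytes)

Answer: 2tkqenrnggk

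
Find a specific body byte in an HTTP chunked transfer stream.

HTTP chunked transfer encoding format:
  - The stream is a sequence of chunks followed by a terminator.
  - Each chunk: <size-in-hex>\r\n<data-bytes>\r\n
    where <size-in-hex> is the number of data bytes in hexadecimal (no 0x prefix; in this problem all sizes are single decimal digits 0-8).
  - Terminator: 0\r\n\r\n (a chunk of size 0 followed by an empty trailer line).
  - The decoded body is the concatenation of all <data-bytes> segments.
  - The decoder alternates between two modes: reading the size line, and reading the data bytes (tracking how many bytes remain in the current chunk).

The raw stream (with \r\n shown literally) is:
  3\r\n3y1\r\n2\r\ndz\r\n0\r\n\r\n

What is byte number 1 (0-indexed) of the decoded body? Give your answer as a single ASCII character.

Answer: y

Derivation:
Chunk 1: stream[0..1]='3' size=0x3=3, data at stream[3..6]='3y1' -> body[0..3], body so far='3y1'
Chunk 2: stream[8..9]='2' size=0x2=2, data at stream[11..13]='dz' -> body[3..5], body so far='3y1dz'
Chunk 3: stream[15..16]='0' size=0 (terminator). Final body='3y1dz' (5 bytes)
Body byte 1 = 'y'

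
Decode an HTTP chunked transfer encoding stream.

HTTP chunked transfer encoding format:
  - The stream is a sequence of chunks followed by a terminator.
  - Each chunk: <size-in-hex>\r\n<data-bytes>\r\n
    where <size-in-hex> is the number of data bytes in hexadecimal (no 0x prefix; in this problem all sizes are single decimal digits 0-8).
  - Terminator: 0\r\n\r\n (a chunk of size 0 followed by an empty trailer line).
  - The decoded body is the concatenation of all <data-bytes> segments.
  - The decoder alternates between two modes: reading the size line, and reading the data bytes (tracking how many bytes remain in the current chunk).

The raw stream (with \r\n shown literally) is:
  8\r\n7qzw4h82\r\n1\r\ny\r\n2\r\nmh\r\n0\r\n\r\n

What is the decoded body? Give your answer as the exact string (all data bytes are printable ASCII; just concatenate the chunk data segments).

Chunk 1: stream[0..1]='8' size=0x8=8, data at stream[3..11]='7qzw4h82' -> body[0..8], body so far='7qzw4h82'
Chunk 2: stream[13..14]='1' size=0x1=1, data at stream[16..17]='y' -> body[8..9], body so far='7qzw4h82y'
Chunk 3: stream[19..20]='2' size=0x2=2, data at stream[22..24]='mh' -> body[9..11], body so far='7qzw4h82ymh'
Chunk 4: stream[26..27]='0' size=0 (terminator). Final body='7qzw4h82ymh' (11 bytes)

Answer: 7qzw4h82ymh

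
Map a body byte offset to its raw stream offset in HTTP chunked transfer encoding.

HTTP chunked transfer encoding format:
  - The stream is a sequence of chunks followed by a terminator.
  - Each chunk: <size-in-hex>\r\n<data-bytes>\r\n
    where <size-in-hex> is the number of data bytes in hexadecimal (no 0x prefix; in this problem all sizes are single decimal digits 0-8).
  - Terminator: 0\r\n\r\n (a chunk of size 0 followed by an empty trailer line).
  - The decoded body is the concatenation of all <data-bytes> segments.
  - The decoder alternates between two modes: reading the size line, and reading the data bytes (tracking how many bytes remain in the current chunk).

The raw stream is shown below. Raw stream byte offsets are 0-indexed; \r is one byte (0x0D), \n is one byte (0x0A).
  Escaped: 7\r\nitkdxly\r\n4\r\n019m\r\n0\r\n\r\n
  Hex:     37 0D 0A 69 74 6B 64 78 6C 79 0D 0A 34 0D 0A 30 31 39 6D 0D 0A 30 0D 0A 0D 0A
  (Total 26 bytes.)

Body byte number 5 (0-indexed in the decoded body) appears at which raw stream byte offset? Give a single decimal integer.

Answer: 8

Derivation:
Chunk 1: stream[0..1]='7' size=0x7=7, data at stream[3..10]='itkdxly' -> body[0..7], body so far='itkdxly'
Chunk 2: stream[12..13]='4' size=0x4=4, data at stream[15..19]='019m' -> body[7..11], body so far='itkdxly019m'
Chunk 3: stream[21..22]='0' size=0 (terminator). Final body='itkdxly019m' (11 bytes)
Body byte 5 at stream offset 8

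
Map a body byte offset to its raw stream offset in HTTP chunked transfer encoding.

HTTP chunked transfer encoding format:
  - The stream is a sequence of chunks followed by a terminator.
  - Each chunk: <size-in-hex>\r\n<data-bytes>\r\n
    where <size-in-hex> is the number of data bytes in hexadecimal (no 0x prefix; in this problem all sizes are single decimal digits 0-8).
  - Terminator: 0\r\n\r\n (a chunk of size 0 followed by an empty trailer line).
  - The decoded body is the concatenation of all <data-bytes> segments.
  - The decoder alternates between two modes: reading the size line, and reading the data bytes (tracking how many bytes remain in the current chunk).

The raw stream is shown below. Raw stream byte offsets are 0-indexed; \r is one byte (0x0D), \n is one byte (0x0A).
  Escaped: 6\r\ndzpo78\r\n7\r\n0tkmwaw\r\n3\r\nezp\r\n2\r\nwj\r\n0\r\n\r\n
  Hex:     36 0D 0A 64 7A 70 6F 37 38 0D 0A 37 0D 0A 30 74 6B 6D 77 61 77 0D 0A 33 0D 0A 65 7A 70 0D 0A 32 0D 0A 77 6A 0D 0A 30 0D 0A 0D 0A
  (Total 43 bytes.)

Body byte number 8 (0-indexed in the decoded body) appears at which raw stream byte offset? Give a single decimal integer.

Chunk 1: stream[0..1]='6' size=0x6=6, data at stream[3..9]='dzpo78' -> body[0..6], body so far='dzpo78'
Chunk 2: stream[11..12]='7' size=0x7=7, data at stream[14..21]='0tkmwaw' -> body[6..13], body so far='dzpo780tkmwaw'
Chunk 3: stream[23..24]='3' size=0x3=3, data at stream[26..29]='ezp' -> body[13..16], body so far='dzpo780tkmwawezp'
Chunk 4: stream[31..32]='2' size=0x2=2, data at stream[34..36]='wj' -> body[16..18], body so far='dzpo780tkmwawezpwj'
Chunk 5: stream[38..39]='0' size=0 (terminator). Final body='dzpo780tkmwawezpwj' (18 bytes)
Body byte 8 at stream offset 16

Answer: 16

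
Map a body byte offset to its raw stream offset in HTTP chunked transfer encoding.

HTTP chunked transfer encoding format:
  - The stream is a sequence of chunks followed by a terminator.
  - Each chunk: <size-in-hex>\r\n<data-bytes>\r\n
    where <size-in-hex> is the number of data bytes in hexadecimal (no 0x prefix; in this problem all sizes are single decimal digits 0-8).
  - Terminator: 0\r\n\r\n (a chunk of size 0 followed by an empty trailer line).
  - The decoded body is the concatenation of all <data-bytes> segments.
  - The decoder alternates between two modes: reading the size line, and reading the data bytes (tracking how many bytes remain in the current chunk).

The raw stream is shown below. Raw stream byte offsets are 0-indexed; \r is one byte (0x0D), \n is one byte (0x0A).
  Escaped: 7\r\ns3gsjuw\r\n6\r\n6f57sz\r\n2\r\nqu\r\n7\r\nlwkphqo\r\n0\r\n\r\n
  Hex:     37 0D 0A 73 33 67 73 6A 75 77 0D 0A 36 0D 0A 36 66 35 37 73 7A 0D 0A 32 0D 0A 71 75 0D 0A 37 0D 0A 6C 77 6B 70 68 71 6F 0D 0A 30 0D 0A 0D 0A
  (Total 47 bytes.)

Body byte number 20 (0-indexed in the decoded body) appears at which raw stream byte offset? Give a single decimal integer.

Answer: 38

Derivation:
Chunk 1: stream[0..1]='7' size=0x7=7, data at stream[3..10]='s3gsjuw' -> body[0..7], body so far='s3gsjuw'
Chunk 2: stream[12..13]='6' size=0x6=6, data at stream[15..21]='6f57sz' -> body[7..13], body so far='s3gsjuw6f57sz'
Chunk 3: stream[23..24]='2' size=0x2=2, data at stream[26..28]='qu' -> body[13..15], body so far='s3gsjuw6f57szqu'
Chunk 4: stream[30..31]='7' size=0x7=7, data at stream[33..40]='lwkphqo' -> body[15..22], body so far='s3gsjuw6f57szqulwkphqo'
Chunk 5: stream[42..43]='0' size=0 (terminator). Final body='s3gsjuw6f57szqulwkphqo' (22 bytes)
Body byte 20 at stream offset 38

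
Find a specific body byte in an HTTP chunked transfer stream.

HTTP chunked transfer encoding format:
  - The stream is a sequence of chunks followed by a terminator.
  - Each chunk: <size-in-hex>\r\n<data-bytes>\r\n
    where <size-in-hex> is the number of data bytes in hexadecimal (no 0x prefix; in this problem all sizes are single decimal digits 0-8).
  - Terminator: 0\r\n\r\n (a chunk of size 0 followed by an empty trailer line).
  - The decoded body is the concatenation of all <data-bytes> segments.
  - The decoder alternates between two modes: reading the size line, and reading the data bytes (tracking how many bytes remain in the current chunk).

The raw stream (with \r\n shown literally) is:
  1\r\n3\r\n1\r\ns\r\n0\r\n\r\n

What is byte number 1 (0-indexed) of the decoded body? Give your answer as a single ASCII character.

Chunk 1: stream[0..1]='1' size=0x1=1, data at stream[3..4]='3' -> body[0..1], body so far='3'
Chunk 2: stream[6..7]='1' size=0x1=1, data at stream[9..10]='s' -> body[1..2], body so far='3s'
Chunk 3: stream[12..13]='0' size=0 (terminator). Final body='3s' (2 bytes)
Body byte 1 = 's'

Answer: s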